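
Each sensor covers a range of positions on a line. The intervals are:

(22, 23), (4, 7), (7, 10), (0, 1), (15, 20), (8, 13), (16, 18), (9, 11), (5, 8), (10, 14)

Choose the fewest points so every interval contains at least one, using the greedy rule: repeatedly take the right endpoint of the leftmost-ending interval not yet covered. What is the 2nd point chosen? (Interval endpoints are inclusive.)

7

By right end: [0,1]  [4,7]  [5,8]  [7,10]  [9,11]  [8,13]  [10,14]  [16,18]  [15,20]  [22,23]
[0,1] uncovered → point at 1; [4,7] uncovered → point at 7; [9,11] uncovered → point at 11; [16,18] uncovered → point at 18; [22,23] uncovered → point at 23.
Points: 1, 7, 11, 18, 23 (5 total).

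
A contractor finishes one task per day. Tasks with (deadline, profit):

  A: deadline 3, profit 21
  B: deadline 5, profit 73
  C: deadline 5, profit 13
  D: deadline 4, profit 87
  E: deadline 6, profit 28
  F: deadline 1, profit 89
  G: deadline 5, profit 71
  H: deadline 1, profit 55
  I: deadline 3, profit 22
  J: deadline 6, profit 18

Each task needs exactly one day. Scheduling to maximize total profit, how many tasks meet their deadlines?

Sort by profit descending; place each in the latest free slot ≤ its deadline.
By profit: F(d1,89), D(d4,87), B(d5,73), G(d5,71), H(d1,55), E(d6,28), I(d3,22), A(d3,21), J(d6,18), C(d5,13)
F→slot 1; D→slot 4; B→slot 5; G→slot 3; H skipped; E→slot 6; I→slot 2; A skipped; J skipped; C skipped.
6 of 10 scheduled.

6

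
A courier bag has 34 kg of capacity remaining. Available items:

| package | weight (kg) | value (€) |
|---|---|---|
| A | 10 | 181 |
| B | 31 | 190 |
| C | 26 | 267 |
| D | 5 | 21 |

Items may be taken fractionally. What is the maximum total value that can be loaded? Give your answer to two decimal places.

Sort by value per unit weight and fill in that order.
Ratios (sorted): A 18.10, C 10.27, B 6.13, D 4.20
take A (10 @ 181); take 24/26 of C → 246.46. Capacity used 34/34.
Total value = 427.46

427.46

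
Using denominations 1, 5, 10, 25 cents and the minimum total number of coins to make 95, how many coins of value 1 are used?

Use the largest denomination that fits, subtract, and repeat.
95 = 3×25 + 2×10
Count of 1: 0

0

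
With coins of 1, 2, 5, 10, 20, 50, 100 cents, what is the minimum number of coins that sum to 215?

4

Greedy: take as many of the largest coin as possible, then repeat with the remainder.
215 − 2×100→15 − 1×10→5 − 1×5→0
Total coins = 2 + 1 + 1 = 4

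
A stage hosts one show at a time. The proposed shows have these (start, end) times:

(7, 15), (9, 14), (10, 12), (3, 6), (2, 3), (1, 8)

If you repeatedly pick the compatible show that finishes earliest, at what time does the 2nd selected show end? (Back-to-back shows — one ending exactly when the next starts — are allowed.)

By end time: (2,3), (3,6), (1,8), (10,12), (9,14), (7,15).
Pick (2,3); next start ≥ 3 → (3,6); next start ≥ 6 → (10,12).
Selected: (2,3) (3,6) (10,12)

6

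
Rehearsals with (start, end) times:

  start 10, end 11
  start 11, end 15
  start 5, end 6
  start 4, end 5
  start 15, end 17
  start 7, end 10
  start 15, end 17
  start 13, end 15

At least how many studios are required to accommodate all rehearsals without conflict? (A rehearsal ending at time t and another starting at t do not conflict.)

The answer is the maximum number of intervals overlapping at any instant.
starts: [4, 5, 7, 10, 11, 13, 15, 15]
ends:   [5, 6, 10, 11, 15, 15, 17, 17]
s4→1 e5→0 s5→1 e6→0 s7→1 e10→0 s10→1 e11→0 s11→1 s13→2  — peak 2.

2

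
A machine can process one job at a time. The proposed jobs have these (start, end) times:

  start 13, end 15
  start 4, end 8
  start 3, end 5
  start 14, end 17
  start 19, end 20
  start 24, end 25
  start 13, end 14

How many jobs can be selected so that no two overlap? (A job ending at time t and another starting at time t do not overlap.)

5

Sorted by end: (3,5)  (4,8)  (13,14)  (13,15)  (14,17)  (19,20)  (24,25)
take (3,5); take (13,14); skip (13,15); take (14,17); take (19,20); take (24,25).
Selected 5 jobs.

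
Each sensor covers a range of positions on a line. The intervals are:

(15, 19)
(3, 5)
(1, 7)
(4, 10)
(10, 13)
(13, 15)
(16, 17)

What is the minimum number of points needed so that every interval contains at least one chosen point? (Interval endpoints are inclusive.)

Sort by right endpoint; whenever an interval is uncovered, place a point at its right end.
By right end: [3,5]  [1,7]  [4,10]  [10,13]  [13,15]  [16,17]  [15,19]
[3,5] uncovered → point at 5; [10,13] uncovered → point at 13; [16,17] uncovered → point at 17.
Points: 5, 13, 17 (3 total).

3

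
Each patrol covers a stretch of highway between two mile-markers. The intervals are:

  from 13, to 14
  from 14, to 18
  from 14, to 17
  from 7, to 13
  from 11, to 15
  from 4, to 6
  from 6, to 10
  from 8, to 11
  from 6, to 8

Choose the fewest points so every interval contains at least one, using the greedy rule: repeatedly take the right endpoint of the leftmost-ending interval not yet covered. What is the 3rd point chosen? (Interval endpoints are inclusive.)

14

Sort by right endpoint; whenever an interval is uncovered, place a point at its right end.
Sorted: [4,6] [6,8] [6,10] [8,11] [7,13] [13,14] [11,15] [14,17] [14,18]
{[4,6],[6,8],[6,10]} hit by 6; {[8,11],[7,13]} hit by 11; {[13,14],[11,15],[14,17],[14,18]} hit by 14.
Points: 6, 11, 14 (3 total).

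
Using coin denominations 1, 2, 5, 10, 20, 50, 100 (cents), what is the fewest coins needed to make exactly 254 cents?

254 = 2×100 + 1×50 + 2×2
Total coins = 2 + 1 + 2 = 5

5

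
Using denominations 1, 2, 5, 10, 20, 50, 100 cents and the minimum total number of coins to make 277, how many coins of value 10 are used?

0

277 = 2×100 + 1×50 + 1×20 + 1×5 + 1×2
Count of 10: 0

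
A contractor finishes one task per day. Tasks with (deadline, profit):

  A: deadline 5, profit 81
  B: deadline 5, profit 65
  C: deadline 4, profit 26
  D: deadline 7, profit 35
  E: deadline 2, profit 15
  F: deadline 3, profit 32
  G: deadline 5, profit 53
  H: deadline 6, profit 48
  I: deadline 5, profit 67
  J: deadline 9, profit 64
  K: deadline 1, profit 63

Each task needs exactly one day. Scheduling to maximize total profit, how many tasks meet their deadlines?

8

Take jobs in profit order; each goes to the latest open slot no later than its deadline.
By profit: A(d5,81), I(d5,67), B(d5,65), J(d9,64), K(d1,63), G(d5,53), H(d6,48), D(d7,35), F(d3,32), C(d4,26), E(d2,15)
A→slot 5; I→slot 4; B→slot 3; J→slot 9; K→slot 1; G→slot 2; H→slot 6; D→slot 7; F skipped; C skipped; E skipped.
8 of 11 scheduled.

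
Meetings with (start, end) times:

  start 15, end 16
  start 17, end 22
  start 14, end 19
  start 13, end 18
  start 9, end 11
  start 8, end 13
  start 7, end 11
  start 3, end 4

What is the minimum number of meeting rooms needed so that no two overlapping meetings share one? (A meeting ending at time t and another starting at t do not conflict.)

The answer is the maximum number of intervals overlapping at any instant.
starts: [3, 7, 8, 9, 13, 14, 15, 17]
ends:   [4, 11, 11, 13, 16, 18, 19, 22]
s3→1 e4→0 s7→1 s8→2 s9→3  — peak 3.

3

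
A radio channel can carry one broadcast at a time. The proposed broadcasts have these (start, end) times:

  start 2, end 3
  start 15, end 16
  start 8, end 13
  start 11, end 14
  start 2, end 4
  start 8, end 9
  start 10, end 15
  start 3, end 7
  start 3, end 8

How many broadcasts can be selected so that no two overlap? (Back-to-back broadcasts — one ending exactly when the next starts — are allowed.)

Sorted by end: (2,3)  (2,4)  (3,7)  (3,8)  (8,9)  (8,13)  (11,14)  (10,15)  (15,16)
take (2,3); skip (2,4); take (3,7); skip (3,8); take (8,9); skip (8,13); take (11,14); take (15,16).
Selected 5 broadcasts.

5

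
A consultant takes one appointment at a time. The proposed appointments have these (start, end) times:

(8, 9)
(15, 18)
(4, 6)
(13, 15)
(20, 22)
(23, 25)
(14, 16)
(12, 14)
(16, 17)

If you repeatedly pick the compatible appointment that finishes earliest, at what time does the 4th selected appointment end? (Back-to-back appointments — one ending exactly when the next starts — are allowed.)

Sorted by end: (4,6)  (8,9)  (12,14)  (13,15)  (14,16)  (16,17)  (15,18)  (20,22)  (23,25)
take (4,6); take (8,9); take (12,14); take (14,16); take (16,17); skip (15,18); take (20,22); take (23,25).
Selected: (4,6) (8,9) (12,14) (14,16) (16,17) (20,22) (23,25)

16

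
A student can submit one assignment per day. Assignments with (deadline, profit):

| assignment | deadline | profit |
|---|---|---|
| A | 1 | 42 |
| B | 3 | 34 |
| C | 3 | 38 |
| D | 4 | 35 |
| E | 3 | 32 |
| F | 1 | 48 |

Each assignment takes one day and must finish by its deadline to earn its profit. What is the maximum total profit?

By profit: F(d1,48), A(d1,42), C(d3,38), D(d4,35), B(d3,34), E(d3,32)
F→slot 1; A skipped; C→slot 3; D→slot 4; B→slot 2; E skipped.
Profit = 48 + 34 + 38 + 35 = 155

155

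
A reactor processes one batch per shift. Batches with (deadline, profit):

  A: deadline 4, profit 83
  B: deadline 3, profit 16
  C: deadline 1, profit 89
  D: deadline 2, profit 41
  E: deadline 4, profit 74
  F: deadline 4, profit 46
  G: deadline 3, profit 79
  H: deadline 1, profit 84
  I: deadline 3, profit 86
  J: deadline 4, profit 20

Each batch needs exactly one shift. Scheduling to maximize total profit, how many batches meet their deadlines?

4

Profit order: C=89 I=86 H=84 A=83 G=79 E=74 F=46 D=41 J=20 B=16
Assign: C→slot 1, I→slot 3, H skipped, A→slot 4, G→slot 2, E skipped, F skipped, D skipped, J skipped, B skipped.
Slots: [1:C] [2:G] [3:I] [4:A]
4 of 10 scheduled.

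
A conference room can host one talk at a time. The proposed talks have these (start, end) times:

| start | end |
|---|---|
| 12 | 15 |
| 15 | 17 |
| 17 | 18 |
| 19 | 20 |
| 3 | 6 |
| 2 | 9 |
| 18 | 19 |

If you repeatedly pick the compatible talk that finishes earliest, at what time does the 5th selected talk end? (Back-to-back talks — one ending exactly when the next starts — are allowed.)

Greedy by earliest finish: after sorting by end time, pick each interval compatible with the last pick.
By end time: (3,6), (2,9), (12,15), (15,17), (17,18), (18,19), (19,20).
Pick (3,6); next start ≥ 6 → (12,15); next start ≥ 15 → (15,17); next start ≥ 17 → (17,18); next start ≥ 18 → (18,19); next start ≥ 19 → (19,20).
Selected: (3,6) (12,15) (15,17) (17,18) (18,19) (19,20)

19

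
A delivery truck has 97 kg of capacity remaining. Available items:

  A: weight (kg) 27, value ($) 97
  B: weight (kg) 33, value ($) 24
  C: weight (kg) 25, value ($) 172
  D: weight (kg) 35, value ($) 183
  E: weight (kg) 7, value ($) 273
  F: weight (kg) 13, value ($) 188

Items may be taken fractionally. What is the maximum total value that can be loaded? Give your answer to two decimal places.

Greedy by value/weight ratio, highest first.
Order: E (273/7=39.00) > F (188/13=14.46) > C (172/25=6.88) > D (183/35=5.23) > A (97/27=3.59) > B (24/33=0.73)
Fill: take E (7 @ 273) → take F (13 @ 188) → take C (25 @ 172) → take D (35 @ 183) → take 17/27 of A → 61.07; 97/97 used.
Total value = 877.07

877.07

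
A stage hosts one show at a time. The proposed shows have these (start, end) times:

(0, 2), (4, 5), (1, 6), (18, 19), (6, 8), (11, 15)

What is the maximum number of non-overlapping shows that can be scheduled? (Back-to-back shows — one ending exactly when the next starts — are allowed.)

5

Greedy by earliest finish: after sorting by end time, pick each interval compatible with the last pick.
By end time: (0,2), (4,5), (1,6), (6,8), (11,15), (18,19).
Pick (0,2); next start ≥ 2 → (4,5); next start ≥ 5 → (6,8); next start ≥ 8 → (11,15); next start ≥ 15 → (18,19).
Selected 5 shows.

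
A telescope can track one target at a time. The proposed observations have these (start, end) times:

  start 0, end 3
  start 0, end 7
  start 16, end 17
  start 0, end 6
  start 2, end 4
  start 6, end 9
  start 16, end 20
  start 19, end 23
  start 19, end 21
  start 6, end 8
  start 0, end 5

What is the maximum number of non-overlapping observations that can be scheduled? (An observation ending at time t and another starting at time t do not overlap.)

Sort by end time and greedily take each interval whose start is ≥ the last chosen end.
Sorted by end: (0,3)  (2,4)  (0,5)  (0,6)  (0,7)  (6,8)  (6,9)  (16,17)  (16,20)  (19,21)  (19,23)
take (0,3); skip (2,4); skip (0,7); take (6,8); skip (6,9); take (16,17); skip (16,20); take (19,21).
Selected 4 observations.

4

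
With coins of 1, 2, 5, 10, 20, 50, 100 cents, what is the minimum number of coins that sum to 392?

7

392 − 3×100→92 − 1×50→42 − 2×20→2 − 1×2→0
Total coins = 3 + 1 + 2 + 1 = 7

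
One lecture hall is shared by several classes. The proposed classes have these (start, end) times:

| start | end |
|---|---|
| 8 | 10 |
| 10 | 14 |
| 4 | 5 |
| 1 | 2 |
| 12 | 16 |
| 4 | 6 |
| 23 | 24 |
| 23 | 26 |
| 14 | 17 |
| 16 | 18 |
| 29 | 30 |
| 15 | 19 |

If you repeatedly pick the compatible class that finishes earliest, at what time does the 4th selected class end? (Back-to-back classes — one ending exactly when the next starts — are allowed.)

14

Sort by end time and greedily take each interval whose start is ≥ the last chosen end.
Sorted by end: (1,2)  (4,5)  (4,6)  (8,10)  (10,14)  (12,16)  (14,17)  (16,18)  (15,19)  (23,24)  (23,26)  (29,30)
take (1,2); take (4,5); skip (4,6); take (8,10); take (10,14); skip (12,16); take (14,17); skip (16,18); skip (15,19); take (23,24); take (29,30).
Selected: (1,2) (4,5) (8,10) (10,14) (14,17) (23,24) (29,30)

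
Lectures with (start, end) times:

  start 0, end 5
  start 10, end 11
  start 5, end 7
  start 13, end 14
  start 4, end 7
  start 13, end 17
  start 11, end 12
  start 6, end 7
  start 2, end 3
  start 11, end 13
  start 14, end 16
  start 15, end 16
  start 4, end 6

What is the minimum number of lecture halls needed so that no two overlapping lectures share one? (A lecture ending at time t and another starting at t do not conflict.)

3

Count concurrent intervals with a sweep; the peak is the room count.
Events (time:±→running): 0:+→1 2:+→2 3:-→1 4:+→2 4:+→3 … peak 3.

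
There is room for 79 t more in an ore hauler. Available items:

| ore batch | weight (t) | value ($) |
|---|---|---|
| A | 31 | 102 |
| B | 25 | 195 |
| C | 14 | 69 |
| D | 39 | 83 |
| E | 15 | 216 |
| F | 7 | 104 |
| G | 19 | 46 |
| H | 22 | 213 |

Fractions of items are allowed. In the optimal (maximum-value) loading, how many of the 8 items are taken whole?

4

Greedy by value/weight ratio, highest first.
Ratios (sorted): F 14.86, E 14.40, H 9.68, B 7.80, C 4.93, A 3.29, G 2.42, D 2.13
take F (7 @ 104); take E (15 @ 216); take H (22 @ 213); take B (25 @ 195); take 10/14 of C → 49.29. Capacity used 79/79.
4 item(s) taken whole; one partial (take 10/14 of C).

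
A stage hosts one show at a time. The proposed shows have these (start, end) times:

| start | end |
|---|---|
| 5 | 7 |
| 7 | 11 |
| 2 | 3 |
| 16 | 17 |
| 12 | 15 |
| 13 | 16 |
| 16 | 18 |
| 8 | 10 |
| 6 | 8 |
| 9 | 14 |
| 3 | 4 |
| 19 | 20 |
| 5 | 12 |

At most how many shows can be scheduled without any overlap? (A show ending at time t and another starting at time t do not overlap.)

7

Greedy by earliest finish: after sorting by end time, pick each interval compatible with the last pick.
By end time: (2,3), (3,4), (5,7), (6,8), (8,10), (7,11), (5,12), (9,14), (12,15), (13,16), (16,17), (16,18), (19,20).
Pick (2,3); next start ≥ 3 → (3,4); next start ≥ 4 → (5,7); next start ≥ 7 → (8,10); next start ≥ 10 → (12,15); next start ≥ 15 → (16,17); next start ≥ 17 → (19,20).
Selected 7 shows.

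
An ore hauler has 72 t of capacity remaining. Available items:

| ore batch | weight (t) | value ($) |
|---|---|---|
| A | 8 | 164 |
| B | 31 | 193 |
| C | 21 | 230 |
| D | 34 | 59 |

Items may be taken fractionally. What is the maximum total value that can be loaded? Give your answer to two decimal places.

607.82

Greedy by value/weight ratio, highest first.
Order: A (164/8=20.50) > C (230/21=10.95) > B (193/31=6.23) > D (59/34=1.74)
Fill: take A (8 @ 164) → take C (21 @ 230) → take B (31 @ 193) → take 12/34 of D → 20.82; 72/72 used.
Total value = 607.82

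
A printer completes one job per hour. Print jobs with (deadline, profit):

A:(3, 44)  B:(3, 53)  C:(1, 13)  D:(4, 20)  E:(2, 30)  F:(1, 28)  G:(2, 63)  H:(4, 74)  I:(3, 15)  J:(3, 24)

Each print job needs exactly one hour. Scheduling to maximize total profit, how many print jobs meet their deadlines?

4

Sort by profit descending; place each in the latest free slot ≤ its deadline.
Profit order: H=74 G=63 B=53 A=44 E=30 F=28 J=24 D=20 I=15 C=13
Assign: H→slot 4, G→slot 2, B→slot 3, A→slot 1, E skipped, F skipped, J skipped, D skipped, I skipped, C skipped.
Slots: [1:A] [2:G] [3:B] [4:H]
4 of 10 scheduled.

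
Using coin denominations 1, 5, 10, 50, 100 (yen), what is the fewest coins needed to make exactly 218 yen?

218 − 2×100→18 − 1×10→8 − 1×5→3 − 3×1→0
Total coins = 2 + 1 + 1 + 3 = 7

7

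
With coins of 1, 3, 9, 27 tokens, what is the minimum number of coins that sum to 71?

7

71 − 2×27→17 − 1×9→8 − 2×3→2 − 2×1→0
Total coins = 2 + 1 + 2 + 2 = 7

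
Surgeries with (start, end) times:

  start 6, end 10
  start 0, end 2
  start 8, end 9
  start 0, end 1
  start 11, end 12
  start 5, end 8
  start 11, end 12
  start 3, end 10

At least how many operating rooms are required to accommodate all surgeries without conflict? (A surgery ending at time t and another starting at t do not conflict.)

3

starts: [0, 0, 3, 5, 6, 8, 11, 11]
ends:   [1, 2, 8, 9, 10, 10, 12, 12]
s0→1 s0→2 e1→1 e2→0 s3→1 s5→2 s6→3  — peak 3.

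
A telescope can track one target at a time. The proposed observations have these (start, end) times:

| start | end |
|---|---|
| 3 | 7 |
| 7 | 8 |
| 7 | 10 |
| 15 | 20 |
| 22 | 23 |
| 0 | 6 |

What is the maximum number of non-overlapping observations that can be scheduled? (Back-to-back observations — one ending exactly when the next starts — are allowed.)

4

Sort by end time and greedily take each interval whose start is ≥ the last chosen end.
Sorted by end: (0,6)  (3,7)  (7,8)  (7,10)  (15,20)  (22,23)
take (0,6); skip (3,7); take (7,8); skip (7,10); take (15,20); take (22,23).
Selected 4 observations.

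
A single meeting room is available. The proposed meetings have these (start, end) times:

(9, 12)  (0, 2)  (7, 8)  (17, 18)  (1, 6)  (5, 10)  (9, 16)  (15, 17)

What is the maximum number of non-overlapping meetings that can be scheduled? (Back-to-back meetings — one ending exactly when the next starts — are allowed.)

5

By end time: (0,2), (1,6), (7,8), (5,10), (9,12), (9,16), (15,17), (17,18).
Pick (0,2); next start ≥ 2 → (7,8); next start ≥ 8 → (9,12); next start ≥ 12 → (15,17); next start ≥ 17 → (17,18).
Selected 5 meetings.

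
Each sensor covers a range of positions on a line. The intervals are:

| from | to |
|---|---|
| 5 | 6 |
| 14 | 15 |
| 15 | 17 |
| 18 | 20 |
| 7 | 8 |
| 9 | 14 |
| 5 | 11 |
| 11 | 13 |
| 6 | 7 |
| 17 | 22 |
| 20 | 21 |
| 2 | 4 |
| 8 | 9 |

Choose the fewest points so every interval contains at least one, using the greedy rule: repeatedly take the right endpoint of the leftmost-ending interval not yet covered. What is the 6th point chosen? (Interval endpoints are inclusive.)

20

Process intervals by earliest right end; each time one isn't hit yet, stab at its right endpoint.
Sorted: [2,4] [5,6] [6,7] [7,8] [8,9] [5,11] [11,13] [9,14] [14,15] [15,17] [18,20] [20,21] [17,22]
{[2,4]} hit by 4; {[5,6],[6,7]} hit by 6; {[7,8],[8,9],[5,11]} hit by 8; {[11,13],[9,14]} hit by 13; {[14,15],[15,17]} hit by 15; {[18,20],[20,21],[17,22]} hit by 20.
Points: 4, 6, 8, 13, 15, 20 (6 total).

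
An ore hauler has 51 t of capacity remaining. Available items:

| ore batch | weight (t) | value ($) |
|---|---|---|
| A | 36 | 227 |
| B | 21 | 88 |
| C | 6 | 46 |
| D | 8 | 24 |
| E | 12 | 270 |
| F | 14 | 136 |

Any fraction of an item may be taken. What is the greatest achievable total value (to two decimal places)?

571.81

Greedy by value/weight ratio, highest first.
Ratios (sorted): E 22.50, F 9.71, C 7.67, A 6.31, B 4.19, D 3.00
take E (12 @ 270); take F (14 @ 136); take C (6 @ 46); take 19/36 of A → 119.81. Capacity used 51/51.
Total value = 571.81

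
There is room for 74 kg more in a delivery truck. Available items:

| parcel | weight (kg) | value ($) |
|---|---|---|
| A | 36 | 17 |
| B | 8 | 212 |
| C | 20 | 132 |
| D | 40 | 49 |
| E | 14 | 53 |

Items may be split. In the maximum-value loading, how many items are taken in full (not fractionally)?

Sort by value per unit weight and fill in that order.
Ratios (sorted): B 26.50, C 6.60, E 3.79, D 1.23, A 0.47
take B (8 @ 212); take C (20 @ 132); take E (14 @ 53); take 32/40 of D → 39.20. Capacity used 74/74.
3 item(s) taken whole; one partial (take 32/40 of D).

3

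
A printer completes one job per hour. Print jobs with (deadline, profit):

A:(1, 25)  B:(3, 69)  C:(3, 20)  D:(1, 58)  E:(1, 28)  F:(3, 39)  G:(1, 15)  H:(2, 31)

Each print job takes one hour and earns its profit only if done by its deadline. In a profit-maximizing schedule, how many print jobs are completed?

3

By profit: B(d3,69), D(d1,58), F(d3,39), H(d2,31), E(d1,28), A(d1,25), C(d3,20), G(d1,15)
B→slot 3; D→slot 1; F→slot 2; H skipped; E skipped; A skipped; C skipped; G skipped.
3 of 8 scheduled.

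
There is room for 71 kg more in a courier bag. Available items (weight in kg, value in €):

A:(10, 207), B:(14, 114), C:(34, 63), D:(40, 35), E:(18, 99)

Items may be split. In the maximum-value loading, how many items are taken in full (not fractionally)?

3

Sort by value per unit weight and fill in that order.
Ratios (sorted): A 20.70, B 8.14, E 5.50, C 1.85, D 0.88
take A (10 @ 207); take B (14 @ 114); take E (18 @ 99); take 29/34 of C → 53.74. Capacity used 71/71.
3 item(s) taken whole; one partial (take 29/34 of C).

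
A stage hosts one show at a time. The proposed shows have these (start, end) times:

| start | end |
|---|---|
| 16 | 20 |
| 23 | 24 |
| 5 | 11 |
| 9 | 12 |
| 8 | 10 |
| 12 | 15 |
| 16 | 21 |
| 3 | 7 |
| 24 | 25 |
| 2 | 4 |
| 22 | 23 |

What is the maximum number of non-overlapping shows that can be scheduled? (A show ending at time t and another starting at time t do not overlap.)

Greedy by earliest finish: after sorting by end time, pick each interval compatible with the last pick.
Sorted by end: (2,4)  (3,7)  (8,10)  (5,11)  (9,12)  (12,15)  (16,20)  (16,21)  (22,23)  (23,24)  (24,25)
take (2,4); skip (3,7); take (8,10); skip (9,12); take (12,15); take (16,20); take (22,23); take (23,24); take (24,25).
Selected 7 shows.

7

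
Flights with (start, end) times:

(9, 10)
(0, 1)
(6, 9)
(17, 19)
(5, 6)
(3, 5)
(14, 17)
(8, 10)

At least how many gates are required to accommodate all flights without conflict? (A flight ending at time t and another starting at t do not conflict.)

2

Events (time:±→running): 0:+→1 1:-→0 3:+→1 5:-→0 5:+→1 6:-→0 6:+→1 8:+→2 … peak 2.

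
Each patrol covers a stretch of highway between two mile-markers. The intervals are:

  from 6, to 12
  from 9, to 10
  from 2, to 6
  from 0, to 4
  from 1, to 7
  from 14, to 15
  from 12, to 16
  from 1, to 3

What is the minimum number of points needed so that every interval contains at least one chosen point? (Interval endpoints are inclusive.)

3

Process intervals by earliest right end; each time one isn't hit yet, stab at its right endpoint.
Sorted: [1,3] [0,4] [2,6] [1,7] [9,10] [6,12] [14,15] [12,16]
{[1,3],[0,4],[2,6],[1,7]} hit by 3; {[9,10],[6,12]} hit by 10; {[14,15],[12,16]} hit by 15.
Points: 3, 10, 15 (3 total).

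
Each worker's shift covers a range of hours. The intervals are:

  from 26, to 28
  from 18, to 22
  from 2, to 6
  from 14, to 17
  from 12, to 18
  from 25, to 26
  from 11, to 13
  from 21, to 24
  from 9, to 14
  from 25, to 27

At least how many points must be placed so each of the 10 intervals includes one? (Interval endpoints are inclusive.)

5

Sort by right endpoint; whenever an interval is uncovered, place a point at its right end.
By right end: [2,6]  [11,13]  [9,14]  [14,17]  [12,18]  [18,22]  [21,24]  [25,26]  [25,27]  [26,28]
[2,6] uncovered → point at 6; [11,13] uncovered → point at 13; [14,17] uncovered → point at 17; [18,22] uncovered → point at 22; [25,26] uncovered → point at 26.
Points: 6, 13, 17, 22, 26 (5 total).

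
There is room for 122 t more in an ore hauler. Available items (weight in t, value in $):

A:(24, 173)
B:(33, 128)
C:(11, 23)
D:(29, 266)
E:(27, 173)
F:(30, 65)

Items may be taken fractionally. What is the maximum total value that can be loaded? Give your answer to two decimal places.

759.50

Order: D (266/29=9.17) > A (173/24=7.21) > E (173/27=6.41) > B (128/33=3.88) > F (65/30=2.17) > C (23/11=2.09)
Fill: take D (29 @ 266) → take A (24 @ 173) → take E (27 @ 173) → take B (33 @ 128) → take 9/30 of F → 19.50; 122/122 used.
Total value = 759.50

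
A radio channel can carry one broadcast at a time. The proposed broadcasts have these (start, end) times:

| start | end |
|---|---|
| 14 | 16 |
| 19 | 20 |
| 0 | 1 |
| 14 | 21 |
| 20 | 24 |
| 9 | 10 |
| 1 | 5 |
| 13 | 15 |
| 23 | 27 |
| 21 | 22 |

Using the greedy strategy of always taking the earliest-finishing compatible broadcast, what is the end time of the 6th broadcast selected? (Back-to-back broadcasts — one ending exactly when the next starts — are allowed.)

22

Sorted by end: (0,1)  (1,5)  (9,10)  (13,15)  (14,16)  (19,20)  (14,21)  (21,22)  (20,24)  (23,27)
take (0,1); take (1,5); take (9,10); take (13,15); take (19,20); take (21,22); take (23,27).
Selected: (0,1) (1,5) (9,10) (13,15) (19,20) (21,22) (23,27)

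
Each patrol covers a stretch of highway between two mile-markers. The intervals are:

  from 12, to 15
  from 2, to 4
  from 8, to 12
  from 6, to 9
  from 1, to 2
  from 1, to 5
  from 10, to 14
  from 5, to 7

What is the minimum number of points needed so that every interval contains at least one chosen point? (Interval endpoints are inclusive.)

Sort by right endpoint; whenever an interval is uncovered, place a point at its right end.
By right end: [1,2]  [2,4]  [1,5]  [5,7]  [6,9]  [8,12]  [10,14]  [12,15]
[1,2] uncovered → point at 2; [5,7] uncovered → point at 7; [8,12] uncovered → point at 12.
Points: 2, 7, 12 (3 total).

3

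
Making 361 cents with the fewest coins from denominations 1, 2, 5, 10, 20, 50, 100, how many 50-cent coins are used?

1

361 − 3×100→61 − 1×50→11 − 1×10→1 − 1×1→0
Count of 50: 1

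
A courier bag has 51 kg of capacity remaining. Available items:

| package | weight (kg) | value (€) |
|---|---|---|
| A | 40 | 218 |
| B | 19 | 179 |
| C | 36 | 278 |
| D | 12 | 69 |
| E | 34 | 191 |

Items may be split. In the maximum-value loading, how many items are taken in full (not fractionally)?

Greedy by value/weight ratio, highest first.
Ratios (sorted): B 9.42, C 7.72, D 5.75, E 5.62, A 5.45
take B (19 @ 179); take 32/36 of C → 247.11. Capacity used 51/51.
1 item(s) taken whole; one partial (take 32/36 of C).

1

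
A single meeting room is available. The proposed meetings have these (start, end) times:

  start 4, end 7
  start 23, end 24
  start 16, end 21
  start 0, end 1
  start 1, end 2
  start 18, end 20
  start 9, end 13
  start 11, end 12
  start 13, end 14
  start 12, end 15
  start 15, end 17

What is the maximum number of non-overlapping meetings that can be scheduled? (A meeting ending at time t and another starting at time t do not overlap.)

8

Greedy by earliest finish: after sorting by end time, pick each interval compatible with the last pick.
Sorted by end: (0,1)  (1,2)  (4,7)  (11,12)  (9,13)  (13,14)  (12,15)  (15,17)  (18,20)  (16,21)  (23,24)
take (0,1); take (1,2); take (4,7); take (11,12); take (13,14); skip (12,15); take (15,17); take (18,20); take (23,24).
Selected 8 meetings.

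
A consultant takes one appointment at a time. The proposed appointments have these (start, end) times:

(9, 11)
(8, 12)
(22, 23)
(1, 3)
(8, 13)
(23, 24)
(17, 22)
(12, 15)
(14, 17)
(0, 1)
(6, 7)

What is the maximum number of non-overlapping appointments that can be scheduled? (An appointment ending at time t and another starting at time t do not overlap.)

Order by finish time; keep every interval that doesn't clash with the previous kept one.
By end time: (0,1), (1,3), (6,7), (9,11), (8,12), (8,13), (12,15), (14,17), (17,22), (22,23), (23,24).
Pick (0,1); next start ≥ 1 → (1,3); next start ≥ 3 → (6,7); next start ≥ 7 → (9,11); next start ≥ 11 → (12,15); next start ≥ 15 → (17,22); next start ≥ 22 → (22,23); next start ≥ 23 → (23,24).
Selected 8 appointments.

8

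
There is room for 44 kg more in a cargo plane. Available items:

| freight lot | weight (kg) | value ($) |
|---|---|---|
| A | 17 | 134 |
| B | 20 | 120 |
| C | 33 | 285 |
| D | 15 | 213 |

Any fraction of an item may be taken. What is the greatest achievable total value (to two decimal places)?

463.45

Sort by value per unit weight and fill in that order.
Ratios (sorted): D 14.20, C 8.64, A 7.88, B 6.00
take D (15 @ 213); take 29/33 of C → 250.45. Capacity used 44/44.
Total value = 463.45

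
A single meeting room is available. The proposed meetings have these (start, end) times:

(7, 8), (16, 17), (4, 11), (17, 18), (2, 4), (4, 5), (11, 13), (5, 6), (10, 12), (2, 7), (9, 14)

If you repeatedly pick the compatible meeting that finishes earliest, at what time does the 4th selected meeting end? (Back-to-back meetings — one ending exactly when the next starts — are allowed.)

8

Greedy by earliest finish: after sorting by end time, pick each interval compatible with the last pick.
Sorted by end: (2,4)  (4,5)  (5,6)  (2,7)  (7,8)  (4,11)  (10,12)  (11,13)  (9,14)  (16,17)  (17,18)
take (2,4); take (4,5); take (5,6); skip (2,7); take (7,8); skip (4,11); take (10,12); skip (9,14); take (16,17); take (17,18).
Selected: (2,4) (4,5) (5,6) (7,8) (10,12) (16,17) (17,18)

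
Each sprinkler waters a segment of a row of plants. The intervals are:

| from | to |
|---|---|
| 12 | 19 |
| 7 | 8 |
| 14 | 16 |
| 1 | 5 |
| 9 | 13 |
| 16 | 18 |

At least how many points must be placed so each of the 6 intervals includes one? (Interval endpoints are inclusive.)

4

Process intervals by earliest right end; each time one isn't hit yet, stab at its right endpoint.
By right end: [1,5]  [7,8]  [9,13]  [14,16]  [16,18]  [12,19]
[1,5] uncovered → point at 5; [7,8] uncovered → point at 8; [9,13] uncovered → point at 13; [14,16] uncovered → point at 16.
Points: 5, 8, 13, 16 (4 total).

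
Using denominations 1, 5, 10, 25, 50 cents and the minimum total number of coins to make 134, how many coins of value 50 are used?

2

134 − 2×50→34 − 1×25→9 − 1×5→4 − 4×1→0
Count of 50: 2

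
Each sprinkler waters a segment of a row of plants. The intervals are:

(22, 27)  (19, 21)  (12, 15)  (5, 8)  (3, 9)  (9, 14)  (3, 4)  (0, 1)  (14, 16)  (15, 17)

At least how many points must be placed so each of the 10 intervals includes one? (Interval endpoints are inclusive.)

Process intervals by earliest right end; each time one isn't hit yet, stab at its right endpoint.
By right end: [0,1]  [3,4]  [5,8]  [3,9]  [9,14]  [12,15]  [14,16]  [15,17]  [19,21]  [22,27]
[0,1] uncovered → point at 1; [3,4] uncovered → point at 4; [5,8] uncovered → point at 8; [9,14] uncovered → point at 14; [15,17] uncovered → point at 17; [19,21] uncovered → point at 21; [22,27] uncovered → point at 27.
Points: 1, 4, 8, 14, 17, 21, 27 (7 total).

7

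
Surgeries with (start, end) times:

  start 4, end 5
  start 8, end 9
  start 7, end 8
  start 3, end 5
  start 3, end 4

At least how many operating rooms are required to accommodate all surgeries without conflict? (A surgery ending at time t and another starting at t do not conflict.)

starts: [3, 3, 4, 7, 8]
ends:   [4, 5, 5, 8, 9]
s3→1 s3→2  — peak 2.

2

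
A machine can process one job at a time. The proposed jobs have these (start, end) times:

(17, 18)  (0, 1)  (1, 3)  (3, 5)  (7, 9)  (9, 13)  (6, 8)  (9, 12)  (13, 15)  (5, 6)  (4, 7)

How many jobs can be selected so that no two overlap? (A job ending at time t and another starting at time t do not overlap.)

8

Sorted by end: (0,1)  (1,3)  (3,5)  (5,6)  (4,7)  (6,8)  (7,9)  (9,12)  (9,13)  (13,15)  (17,18)
take (0,1); take (1,3); take (3,5); take (5,6); skip (4,7); take (6,8); take (9,12); take (13,15); take (17,18).
Selected 8 jobs.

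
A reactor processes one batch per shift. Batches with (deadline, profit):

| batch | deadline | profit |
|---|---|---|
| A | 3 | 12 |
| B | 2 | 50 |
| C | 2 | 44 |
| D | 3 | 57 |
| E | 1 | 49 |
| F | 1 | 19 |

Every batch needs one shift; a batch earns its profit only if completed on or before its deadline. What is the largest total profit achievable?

156

By profit: D(d3,57), B(d2,50), E(d1,49), C(d2,44), F(d1,19), A(d3,12)
D→slot 3; B→slot 2; E→slot 1; C skipped; F skipped; A skipped.
Profit = 49 + 50 + 57 = 156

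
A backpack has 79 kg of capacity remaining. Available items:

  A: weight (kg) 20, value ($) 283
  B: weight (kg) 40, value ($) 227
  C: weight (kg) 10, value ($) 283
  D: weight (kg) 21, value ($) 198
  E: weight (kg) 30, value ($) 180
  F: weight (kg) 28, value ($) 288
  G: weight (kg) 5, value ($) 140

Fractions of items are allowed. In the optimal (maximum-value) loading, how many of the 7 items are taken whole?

Greedy by value/weight ratio, highest first.
Ratios (sorted): C 28.30, G 28.00, A 14.15, F 10.29, D 9.43, E 6.00, B 5.67
take C (10 @ 283); take G (5 @ 140); take A (20 @ 283); take F (28 @ 288); take 16/21 of D → 150.86. Capacity used 79/79.
4 item(s) taken whole; one partial (take 16/21 of D).

4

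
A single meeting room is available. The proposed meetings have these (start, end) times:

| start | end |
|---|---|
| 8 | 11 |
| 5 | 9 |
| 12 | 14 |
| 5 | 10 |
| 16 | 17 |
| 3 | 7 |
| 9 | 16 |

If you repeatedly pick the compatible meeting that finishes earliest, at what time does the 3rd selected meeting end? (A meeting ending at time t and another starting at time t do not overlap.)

Sort by end time and greedily take each interval whose start is ≥ the last chosen end.
Sorted by end: (3,7)  (5,9)  (5,10)  (8,11)  (12,14)  (9,16)  (16,17)
take (3,7); skip (5,10); take (8,11); take (12,14); take (16,17).
Selected: (3,7) (8,11) (12,14) (16,17)

14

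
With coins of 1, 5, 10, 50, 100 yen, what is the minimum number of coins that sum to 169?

169 = 1×100 + 1×50 + 1×10 + 1×5 + 4×1
Total coins = 1 + 1 + 1 + 1 + 4 = 8

8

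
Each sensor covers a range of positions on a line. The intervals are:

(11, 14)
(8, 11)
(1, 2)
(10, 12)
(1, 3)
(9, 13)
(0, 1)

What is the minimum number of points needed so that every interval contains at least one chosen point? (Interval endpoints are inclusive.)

2

By right end: [0,1]  [1,2]  [1,3]  [8,11]  [10,12]  [9,13]  [11,14]
[0,1] uncovered → point at 1; [8,11] uncovered → point at 11.
Points: 1, 11 (2 total).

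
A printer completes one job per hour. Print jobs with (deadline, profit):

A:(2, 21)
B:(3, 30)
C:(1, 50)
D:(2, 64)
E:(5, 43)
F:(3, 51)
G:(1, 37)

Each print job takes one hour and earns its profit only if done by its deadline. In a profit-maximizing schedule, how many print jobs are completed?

4

Profit order: D=64 F=51 C=50 E=43 G=37 B=30 A=21
Assign: D→slot 2, F→slot 3, C→slot 1, E→slot 5, G skipped, B skipped, A skipped.
Slots: [1:C] [2:D] [3:F] [5:E]
4 of 7 scheduled.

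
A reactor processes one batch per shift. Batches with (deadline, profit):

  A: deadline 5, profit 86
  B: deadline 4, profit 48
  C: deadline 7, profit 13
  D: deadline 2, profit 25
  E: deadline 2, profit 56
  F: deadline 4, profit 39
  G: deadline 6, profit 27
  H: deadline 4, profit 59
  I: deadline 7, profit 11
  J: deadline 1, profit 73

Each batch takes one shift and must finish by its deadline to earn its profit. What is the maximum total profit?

Sort by profit descending; place each in the latest free slot ≤ its deadline.
By profit: A(d5,86), J(d1,73), H(d4,59), E(d2,56), B(d4,48), F(d4,39), G(d6,27), D(d2,25), C(d7,13), I(d7,11)
A→slot 5; J→slot 1; H→slot 4; E→slot 2; B→slot 3; F skipped; G→slot 6; D skipped; C→slot 7; I skipped.
Profit = 73 + 56 + 48 + 59 + 86 + 27 + 13 = 362

362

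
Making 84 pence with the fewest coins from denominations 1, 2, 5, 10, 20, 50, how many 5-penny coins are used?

84 = 1×50 + 1×20 + 1×10 + 2×2
Count of 5: 0

0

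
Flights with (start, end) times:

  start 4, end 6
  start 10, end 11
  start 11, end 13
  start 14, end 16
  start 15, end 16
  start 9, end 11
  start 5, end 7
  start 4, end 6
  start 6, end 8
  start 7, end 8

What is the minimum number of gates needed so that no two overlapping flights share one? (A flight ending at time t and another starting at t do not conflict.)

Events (time:±→running): 4:+→1 4:+→2 5:+→3 … peak 3.

3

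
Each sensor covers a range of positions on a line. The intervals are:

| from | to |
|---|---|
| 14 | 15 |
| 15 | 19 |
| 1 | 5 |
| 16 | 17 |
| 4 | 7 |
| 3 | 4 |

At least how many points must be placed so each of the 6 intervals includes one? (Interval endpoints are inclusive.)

3

By right end: [3,4]  [1,5]  [4,7]  [14,15]  [16,17]  [15,19]
[3,4] uncovered → point at 4; [14,15] uncovered → point at 15; [16,17] uncovered → point at 17.
Points: 4, 15, 17 (3 total).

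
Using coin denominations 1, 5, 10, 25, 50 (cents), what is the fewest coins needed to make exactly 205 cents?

5

205 − 4×50→5 − 1×5→0
Total coins = 4 + 1 = 5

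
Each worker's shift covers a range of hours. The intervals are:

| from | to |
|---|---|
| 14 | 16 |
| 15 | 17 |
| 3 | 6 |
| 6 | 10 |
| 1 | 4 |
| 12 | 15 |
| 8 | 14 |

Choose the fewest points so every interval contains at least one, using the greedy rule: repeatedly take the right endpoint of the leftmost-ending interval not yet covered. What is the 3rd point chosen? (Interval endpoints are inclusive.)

Sorted: [1,4] [3,6] [6,10] [8,14] [12,15] [14,16] [15,17]
{[1,4],[3,6]} hit by 4; {[6,10],[8,14]} hit by 10; {[12,15],[14,16],[15,17]} hit by 15.
Points: 4, 10, 15 (3 total).

15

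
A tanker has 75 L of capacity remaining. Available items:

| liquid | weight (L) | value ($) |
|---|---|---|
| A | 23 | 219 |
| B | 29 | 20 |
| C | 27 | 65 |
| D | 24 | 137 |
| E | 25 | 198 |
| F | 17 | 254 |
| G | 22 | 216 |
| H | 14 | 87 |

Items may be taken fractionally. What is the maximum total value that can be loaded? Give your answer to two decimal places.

791.96

Order: F (254/17=14.94) > G (216/22=9.82) > A (219/23=9.52) > E (198/25=7.92) > H (87/14=6.21) > D (137/24=5.71) > C (65/27=2.41) > B (20/29=0.69)
Fill: take F (17 @ 254) → take G (22 @ 216) → take A (23 @ 219) → take 13/25 of E → 102.96; 75/75 used.
Total value = 791.96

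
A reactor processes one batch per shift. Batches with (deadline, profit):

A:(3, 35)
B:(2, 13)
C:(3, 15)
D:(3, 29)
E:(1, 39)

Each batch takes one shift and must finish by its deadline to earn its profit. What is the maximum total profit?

103

Take jobs in profit order; each goes to the latest open slot no later than its deadline.
By profit: E(d1,39), A(d3,35), D(d3,29), C(d3,15), B(d2,13)
E→slot 1; A→slot 3; D→slot 2; C skipped; B skipped.
Profit = 39 + 29 + 35 = 103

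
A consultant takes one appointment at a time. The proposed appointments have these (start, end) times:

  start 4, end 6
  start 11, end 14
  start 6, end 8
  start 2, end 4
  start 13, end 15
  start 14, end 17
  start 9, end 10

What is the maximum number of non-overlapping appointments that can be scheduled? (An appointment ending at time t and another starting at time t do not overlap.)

6

Sorted by end: (2,4)  (4,6)  (6,8)  (9,10)  (11,14)  (13,15)  (14,17)
take (2,4); take (4,6); take (6,8); take (9,10); take (11,14); skip (13,15); take (14,17).
Selected 6 appointments.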